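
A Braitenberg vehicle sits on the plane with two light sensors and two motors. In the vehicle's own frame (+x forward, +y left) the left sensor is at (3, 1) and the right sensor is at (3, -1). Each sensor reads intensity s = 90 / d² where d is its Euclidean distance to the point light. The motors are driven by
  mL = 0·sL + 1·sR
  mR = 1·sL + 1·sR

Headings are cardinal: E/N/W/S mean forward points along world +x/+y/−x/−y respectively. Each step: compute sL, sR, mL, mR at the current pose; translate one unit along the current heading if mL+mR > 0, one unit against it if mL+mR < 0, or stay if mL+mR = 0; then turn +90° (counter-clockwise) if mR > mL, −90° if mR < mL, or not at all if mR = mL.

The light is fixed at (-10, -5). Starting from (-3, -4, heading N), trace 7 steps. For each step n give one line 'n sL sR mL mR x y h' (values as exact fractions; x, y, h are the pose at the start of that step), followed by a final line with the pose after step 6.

0 45/26 9/8 9/8 297/104 -3 -4 N
1 90/17 18/5 18/5 756/85 -3 -3 W
2 9/5 45/13 45/13 342/65 -4 -3 S
3 18/17 10/9 10/9 332/153 -4 -4 E
4 45/26 9/8 9/8 297/104 -3 -4 N
5 90/17 18/5 18/5 756/85 -3 -3 W
6 9/5 45/13 45/13 342/65 -4 -3 S
final -4 -4 E

n=0: pose=(-3,-4,N); sL=45/26, sR=9/8; mL=9/8, mR=297/104; mL+mR=207/52 → advance +1; mR−mL=45/26 → turn +1·90°
n=1: pose=(-3,-3,W); sL=90/17, sR=18/5; mL=18/5, mR=756/85; mL+mR=1062/85 → advance +1; mR−mL=90/17 → turn +1·90°
n=2: pose=(-4,-3,S); sL=9/5, sR=45/13; mL=45/13, mR=342/65; mL+mR=567/65 → advance +1; mR−mL=9/5 → turn +1·90°
n=3: pose=(-4,-4,E); sL=18/17, sR=10/9; mL=10/9, mR=332/153; mL+mR=502/153 → advance +1; mR−mL=18/17 → turn +1·90°
n=4: pose=(-3,-4,N); sL=45/26, sR=9/8; mL=9/8, mR=297/104; mL+mR=207/52 → advance +1; mR−mL=45/26 → turn +1·90°
n=5: pose=(-3,-3,W); sL=90/17, sR=18/5; mL=18/5, mR=756/85; mL+mR=1062/85 → advance +1; mR−mL=90/17 → turn +1·90°
n=6: pose=(-4,-3,S); sL=9/5, sR=45/13; mL=45/13, mR=342/65; mL+mR=567/65 → advance +1; mR−mL=9/5 → turn +1·90°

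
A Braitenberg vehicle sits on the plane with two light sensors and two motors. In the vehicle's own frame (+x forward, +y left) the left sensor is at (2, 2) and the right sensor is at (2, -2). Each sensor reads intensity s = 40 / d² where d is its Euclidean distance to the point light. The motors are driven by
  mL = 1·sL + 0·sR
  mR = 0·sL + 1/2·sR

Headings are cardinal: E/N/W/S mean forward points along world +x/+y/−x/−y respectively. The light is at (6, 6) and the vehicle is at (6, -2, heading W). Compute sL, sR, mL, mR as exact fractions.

5/13 1 5/13 1/2

left sensor world pos  = (4, -4); dL² = 104
right sensor world pos = (4, 0); dR² = 40
sL = 40/104 = 5/13
sR = 40/40 = 1
mL = 1·sL + 0·sR = 5/13
mR = 0·sL + 1/2·sR = 1/2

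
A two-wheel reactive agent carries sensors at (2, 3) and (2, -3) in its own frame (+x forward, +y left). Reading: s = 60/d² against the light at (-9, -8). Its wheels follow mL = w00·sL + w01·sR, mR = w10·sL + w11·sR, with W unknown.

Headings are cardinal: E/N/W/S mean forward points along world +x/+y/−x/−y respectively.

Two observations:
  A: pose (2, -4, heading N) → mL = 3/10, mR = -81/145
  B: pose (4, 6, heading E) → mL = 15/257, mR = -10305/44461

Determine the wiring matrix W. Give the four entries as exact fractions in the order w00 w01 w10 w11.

obs A: pose=(2,-4,N) → sL=3/5, sR=15/58, mL=3/10, mR=-81/145
obs B: pose=(4,6,E) → sL=30/257, sR=30/173, mL=15/257, mR=-10305/44461
sensor matrix S = [[3/5, 15/58], [30/257, 30/173]]; det S = 95229/1289369
solve [mL_A; mL_B] = S·[w00; w01] and [mR_A; mR_B] = S·[w10; w11]:
  w00 = 1/2, w01 = 0, w10 = -1/2, w11 = -1

1/2 0 -1/2 -1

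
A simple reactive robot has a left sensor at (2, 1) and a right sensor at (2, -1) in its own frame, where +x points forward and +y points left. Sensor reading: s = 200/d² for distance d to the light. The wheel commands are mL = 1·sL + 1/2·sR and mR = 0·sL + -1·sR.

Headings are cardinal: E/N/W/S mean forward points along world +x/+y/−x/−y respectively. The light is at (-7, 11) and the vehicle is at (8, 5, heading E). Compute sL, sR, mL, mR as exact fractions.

left sensor world pos  = (10, 6); dL² = 314
right sensor world pos = (10, 4); dR² = 338
sL = 200/314 = 100/157
sR = 200/338 = 100/169
mL = 1·sL + 1/2·sR = 24750/26533
mR = 0·sL + -1·sR = -100/169

100/157 100/169 24750/26533 -100/169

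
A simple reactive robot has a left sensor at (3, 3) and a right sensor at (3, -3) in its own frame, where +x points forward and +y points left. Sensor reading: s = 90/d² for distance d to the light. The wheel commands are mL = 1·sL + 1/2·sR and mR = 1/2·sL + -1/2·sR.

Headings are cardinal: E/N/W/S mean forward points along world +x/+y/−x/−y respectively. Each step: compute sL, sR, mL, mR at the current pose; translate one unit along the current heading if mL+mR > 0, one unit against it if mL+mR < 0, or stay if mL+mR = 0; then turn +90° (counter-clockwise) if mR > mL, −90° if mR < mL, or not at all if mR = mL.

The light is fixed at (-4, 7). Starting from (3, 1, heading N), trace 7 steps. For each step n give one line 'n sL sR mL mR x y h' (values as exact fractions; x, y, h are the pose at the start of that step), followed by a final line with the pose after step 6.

0 18/5 90/109 2187/545 756/545 3 1 N
1 45/52 45/82 1215/1066 675/4264 3 2 E
2 18/37 90/89 3267/3293 -864/3293 4 2 S
3 45/53 45/17 3915/1802 -810/901 4 1 W
4 18/5 90/109 2187/545 756/545 3 1 N
5 45/52 45/82 1215/1066 675/4264 3 2 E
6 18/37 90/89 3267/3293 -864/3293 4 2 S
final 4 1 W

n=0: pose=(3,1,N); sL=18/5, sR=90/109; mL=2187/545, mR=756/545; mL+mR=27/5 → advance +1; mR−mL=-1431/545 → turn -1·90°
n=1: pose=(3,2,E); sL=45/52, sR=45/82; mL=1215/1066, mR=675/4264; mL+mR=135/104 → advance +1; mR−mL=-4185/4264 → turn -1·90°
n=2: pose=(4,2,S); sL=18/37, sR=90/89; mL=3267/3293, mR=-864/3293; mL+mR=27/37 → advance +1; mR−mL=-4131/3293 → turn -1·90°
n=3: pose=(4,1,W); sL=45/53, sR=45/17; mL=3915/1802, mR=-810/901; mL+mR=135/106 → advance +1; mR−mL=-5535/1802 → turn -1·90°
n=4: pose=(3,1,N); sL=18/5, sR=90/109; mL=2187/545, mR=756/545; mL+mR=27/5 → advance +1; mR−mL=-1431/545 → turn -1·90°
n=5: pose=(3,2,E); sL=45/52, sR=45/82; mL=1215/1066, mR=675/4264; mL+mR=135/104 → advance +1; mR−mL=-4185/4264 → turn -1·90°
n=6: pose=(4,2,S); sL=18/37, sR=90/89; mL=3267/3293, mR=-864/3293; mL+mR=27/37 → advance +1; mR−mL=-4131/3293 → turn -1·90°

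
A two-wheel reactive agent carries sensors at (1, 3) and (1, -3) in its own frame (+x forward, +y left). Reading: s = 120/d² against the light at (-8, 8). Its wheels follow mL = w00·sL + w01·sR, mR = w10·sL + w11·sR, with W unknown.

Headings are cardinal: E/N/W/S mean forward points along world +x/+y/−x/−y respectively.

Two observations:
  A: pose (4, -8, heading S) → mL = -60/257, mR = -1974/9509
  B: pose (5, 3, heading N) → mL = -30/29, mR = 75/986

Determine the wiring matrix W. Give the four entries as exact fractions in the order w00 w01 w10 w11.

obs A: pose=(4,-8,S) → sL=60/257, sR=12/37, mL=-60/257, mR=-1974/9509
obs B: pose=(5,3,N) → sL=30/29, sR=15/34, mL=-30/29, mR=75/986
sensor matrix S = [[60/257, 12/37], [30/29, 15/34]]; det S = -1089990/4687937
solve [mL_A; mL_B] = S·[w00; w01] and [mR_A; mR_B] = S·[w10; w11]:
  w00 = -1, w01 = 0, w10 = 1/2, w11 = -1

-1 0 1/2 -1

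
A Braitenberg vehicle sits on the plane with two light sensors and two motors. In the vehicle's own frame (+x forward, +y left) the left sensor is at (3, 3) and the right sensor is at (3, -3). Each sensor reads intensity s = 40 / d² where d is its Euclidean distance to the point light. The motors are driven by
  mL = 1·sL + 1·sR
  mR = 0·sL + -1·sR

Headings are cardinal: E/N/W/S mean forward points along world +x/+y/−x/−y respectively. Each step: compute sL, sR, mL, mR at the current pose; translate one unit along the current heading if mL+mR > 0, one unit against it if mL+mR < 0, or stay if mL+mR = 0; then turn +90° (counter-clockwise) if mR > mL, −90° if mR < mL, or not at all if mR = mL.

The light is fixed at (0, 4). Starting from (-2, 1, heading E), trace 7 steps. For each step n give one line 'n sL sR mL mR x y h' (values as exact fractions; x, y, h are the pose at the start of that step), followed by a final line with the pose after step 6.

0 40 40/37 1520/37 -40/37 -2 1 E
1 1 10/13 23/13 -10/13 -1 1 S
2 8/13 40/17 656/221 -40/17 -1 0 W
3 20/13 20 280/13 -20 -2 0 N
4 40 40/37 1520/37 -40/37 -2 1 E
5 1 10/13 23/13 -10/13 -1 1 S
6 8/13 40/17 656/221 -40/17 -1 0 W
final -2 0 N

n=0: pose=(-2,1,E); sL=40, sR=40/37; mL=1520/37, mR=-40/37; mL+mR=40 → advance +1; mR−mL=-1560/37 → turn -1·90°
n=1: pose=(-1,1,S); sL=1, sR=10/13; mL=23/13, mR=-10/13; mL+mR=1 → advance +1; mR−mL=-33/13 → turn -1·90°
n=2: pose=(-1,0,W); sL=8/13, sR=40/17; mL=656/221, mR=-40/17; mL+mR=8/13 → advance +1; mR−mL=-1176/221 → turn -1·90°
n=3: pose=(-2,0,N); sL=20/13, sR=20; mL=280/13, mR=-20; mL+mR=20/13 → advance +1; mR−mL=-540/13 → turn -1·90°
n=4: pose=(-2,1,E); sL=40, sR=40/37; mL=1520/37, mR=-40/37; mL+mR=40 → advance +1; mR−mL=-1560/37 → turn -1·90°
n=5: pose=(-1,1,S); sL=1, sR=10/13; mL=23/13, mR=-10/13; mL+mR=1 → advance +1; mR−mL=-33/13 → turn -1·90°
n=6: pose=(-1,0,W); sL=8/13, sR=40/17; mL=656/221, mR=-40/17; mL+mR=8/13 → advance +1; mR−mL=-1176/221 → turn -1·90°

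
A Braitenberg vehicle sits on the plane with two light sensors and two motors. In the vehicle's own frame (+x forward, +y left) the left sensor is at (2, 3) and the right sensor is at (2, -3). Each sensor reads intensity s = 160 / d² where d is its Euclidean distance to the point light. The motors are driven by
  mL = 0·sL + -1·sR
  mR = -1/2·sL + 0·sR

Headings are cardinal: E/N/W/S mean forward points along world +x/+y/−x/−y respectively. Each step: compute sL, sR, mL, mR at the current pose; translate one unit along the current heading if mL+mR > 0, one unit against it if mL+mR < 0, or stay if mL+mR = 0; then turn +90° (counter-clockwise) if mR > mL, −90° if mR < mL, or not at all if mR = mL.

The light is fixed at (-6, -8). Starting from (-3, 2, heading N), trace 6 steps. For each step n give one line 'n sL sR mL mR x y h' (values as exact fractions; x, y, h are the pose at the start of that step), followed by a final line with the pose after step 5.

0 10/9 8/9 -8/9 -5/9 -3 2 N
1 160/37 32/29 -32/29 -80/37 -3 1 W
2 80/61 16/17 -16/17 -40/61 -2 1 N
3 160/29 32/25 -32/25 -80/29 -2 0 W
4 20/13 40/41 -40/41 -10/13 -1 0 N
5 32/5 160/109 -160/109 -16/5 -1 -1 W
final 0 -1 N

n=0: pose=(-3,2,N); sL=10/9, sR=8/9; mL=-8/9, mR=-5/9; mL+mR=-13/9 → advance -1; mR−mL=1/3 → turn +1·90°
n=1: pose=(-3,1,W); sL=160/37, sR=32/29; mL=-32/29, mR=-80/37; mL+mR=-3504/1073 → advance -1; mR−mL=-1136/1073 → turn -1·90°
n=2: pose=(-2,1,N); sL=80/61, sR=16/17; mL=-16/17, mR=-40/61; mL+mR=-1656/1037 → advance -1; mR−mL=296/1037 → turn +1·90°
n=3: pose=(-2,0,W); sL=160/29, sR=32/25; mL=-32/25, mR=-80/29; mL+mR=-2928/725 → advance -1; mR−mL=-1072/725 → turn -1·90°
n=4: pose=(-1,0,N); sL=20/13, sR=40/41; mL=-40/41, mR=-10/13; mL+mR=-930/533 → advance -1; mR−mL=110/533 → turn +1·90°
n=5: pose=(-1,-1,W); sL=32/5, sR=160/109; mL=-160/109, mR=-16/5; mL+mR=-2544/545 → advance -1; mR−mL=-944/545 → turn -1·90°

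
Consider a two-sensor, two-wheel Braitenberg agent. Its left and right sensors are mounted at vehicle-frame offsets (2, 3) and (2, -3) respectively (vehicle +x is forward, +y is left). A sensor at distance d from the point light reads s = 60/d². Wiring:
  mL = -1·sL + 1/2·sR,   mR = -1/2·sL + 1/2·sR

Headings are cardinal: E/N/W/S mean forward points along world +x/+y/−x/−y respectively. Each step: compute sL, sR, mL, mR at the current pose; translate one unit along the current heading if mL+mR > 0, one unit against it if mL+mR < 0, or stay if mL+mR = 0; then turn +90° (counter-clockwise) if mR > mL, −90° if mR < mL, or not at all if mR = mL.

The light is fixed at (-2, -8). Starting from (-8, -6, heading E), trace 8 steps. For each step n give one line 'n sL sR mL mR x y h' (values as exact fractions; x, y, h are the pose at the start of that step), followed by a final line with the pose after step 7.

0 60/41 60/17 210/697 720/697 -8 -6 E
1 3/4 3 3/4 9/8 -7 -6 N
2 60/49 12/17 -726/833 -216/833 -7 -5 W
3 30 6/5 -147/5 -72/5 -6 -5 S
4 60/53 12 258/53 288/53 -6 -4 E
5 5/6 5/3 0 5/12 -5 -4 N
6 60/29 60/89 -4470/2581 -1800/2581 -5 -3 W
7 6 30/17 -87/17 -36/17 -4 -3 S
final -4 -2 E

n=0: pose=(-8,-6,E); sL=60/41, sR=60/17; mL=210/697, mR=720/697; mL+mR=930/697 → advance +1; mR−mL=30/41 → turn +1·90°
n=1: pose=(-7,-6,N); sL=3/4, sR=3; mL=3/4, mR=9/8; mL+mR=15/8 → advance +1; mR−mL=3/8 → turn +1·90°
n=2: pose=(-7,-5,W); sL=60/49, sR=12/17; mL=-726/833, mR=-216/833; mL+mR=-942/833 → advance -1; mR−mL=30/49 → turn +1·90°
n=3: pose=(-6,-5,S); sL=30, sR=6/5; mL=-147/5, mR=-72/5; mL+mR=-219/5 → advance -1; mR−mL=15 → turn +1·90°
n=4: pose=(-6,-4,E); sL=60/53, sR=12; mL=258/53, mR=288/53; mL+mR=546/53 → advance +1; mR−mL=30/53 → turn +1·90°
n=5: pose=(-5,-4,N); sL=5/6, sR=5/3; mL=0, mR=5/12; mL+mR=5/12 → advance +1; mR−mL=5/12 → turn +1·90°
n=6: pose=(-5,-3,W); sL=60/29, sR=60/89; mL=-4470/2581, mR=-1800/2581; mL+mR=-6270/2581 → advance -1; mR−mL=30/29 → turn +1·90°
n=7: pose=(-4,-3,S); sL=6, sR=30/17; mL=-87/17, mR=-36/17; mL+mR=-123/17 → advance -1; mR−mL=3 → turn +1·90°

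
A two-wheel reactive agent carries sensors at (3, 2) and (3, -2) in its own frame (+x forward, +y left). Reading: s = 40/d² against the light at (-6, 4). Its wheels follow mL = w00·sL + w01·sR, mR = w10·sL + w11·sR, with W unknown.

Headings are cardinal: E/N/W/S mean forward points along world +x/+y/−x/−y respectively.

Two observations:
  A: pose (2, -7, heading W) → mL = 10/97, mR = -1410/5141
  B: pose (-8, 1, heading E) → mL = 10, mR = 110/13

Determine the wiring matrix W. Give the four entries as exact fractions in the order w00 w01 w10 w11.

1/2 0 1/2 -1

obs A: pose=(2,-7,W) → sL=20/97, sR=20/53, mL=10/97, mR=-1410/5141
obs B: pose=(-8,1,E) → sL=20, sR=20/13, mL=10, mR=110/13
sensor matrix S = [[20/97, 20/53], [20, 20/13]]; det S = -483200/66833
solve [mL_A; mL_B] = S·[w00; w01] and [mR_A; mR_B] = S·[w10; w11]:
  w00 = 1/2, w01 = 0, w10 = 1/2, w11 = -1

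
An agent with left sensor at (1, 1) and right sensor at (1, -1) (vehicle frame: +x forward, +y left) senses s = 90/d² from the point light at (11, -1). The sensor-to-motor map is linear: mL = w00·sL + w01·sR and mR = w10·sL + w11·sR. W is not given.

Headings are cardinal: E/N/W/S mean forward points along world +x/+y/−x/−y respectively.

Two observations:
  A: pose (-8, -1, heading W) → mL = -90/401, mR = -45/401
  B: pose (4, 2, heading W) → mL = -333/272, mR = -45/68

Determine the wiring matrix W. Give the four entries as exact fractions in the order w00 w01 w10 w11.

-1/2 -1/2 -1/2 0

obs A: pose=(-8,-1,W) → sL=90/401, sR=90/401, mL=-90/401, mR=-45/401
obs B: pose=(4,2,W) → sL=45/34, sR=9/8, mL=-333/272, mR=-45/68
sensor matrix S = [[90/401, 90/401], [45/34, 9/8]]; det S = -1215/27268
solve [mL_A; mL_B] = S·[w00; w01] and [mR_A; mR_B] = S·[w10; w11]:
  w00 = -1/2, w01 = -1/2, w10 = -1/2, w11 = 0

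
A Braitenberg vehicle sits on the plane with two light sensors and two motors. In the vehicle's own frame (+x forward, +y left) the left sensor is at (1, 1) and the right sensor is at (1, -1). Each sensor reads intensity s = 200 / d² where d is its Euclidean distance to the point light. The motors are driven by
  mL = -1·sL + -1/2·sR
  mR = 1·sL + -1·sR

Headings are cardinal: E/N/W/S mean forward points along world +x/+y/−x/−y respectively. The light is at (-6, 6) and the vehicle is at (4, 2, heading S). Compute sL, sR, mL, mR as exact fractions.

left sensor world pos  = (5, 1); dL² = 146
right sensor world pos = (3, 1); dR² = 106
sL = 200/146 = 100/73
sR = 200/106 = 100/53
mL = -1·sL + -1/2·sR = -8950/3869
mR = 1·sL + -1·sR = -2000/3869

100/73 100/53 -8950/3869 -2000/3869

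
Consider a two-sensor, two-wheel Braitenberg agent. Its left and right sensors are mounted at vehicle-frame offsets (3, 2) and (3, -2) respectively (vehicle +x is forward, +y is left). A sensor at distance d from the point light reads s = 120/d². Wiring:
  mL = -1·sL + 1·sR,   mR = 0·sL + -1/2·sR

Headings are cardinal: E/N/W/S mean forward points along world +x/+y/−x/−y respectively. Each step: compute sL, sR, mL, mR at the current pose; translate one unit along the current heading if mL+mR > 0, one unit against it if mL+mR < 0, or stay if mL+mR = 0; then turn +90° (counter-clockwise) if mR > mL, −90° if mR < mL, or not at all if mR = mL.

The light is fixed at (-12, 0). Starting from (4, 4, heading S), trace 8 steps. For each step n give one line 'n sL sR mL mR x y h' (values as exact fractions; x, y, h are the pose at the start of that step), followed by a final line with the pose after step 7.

n=0: pose=(4,4,S); sL=24/65, sR=120/197; mL=3072/12805, mR=-60/197; mL+mR=-828/12805 → advance -1; mR−mL=-6972/12805 → turn -1·90°
n=1: pose=(4,5,W); sL=60/89, sR=60/109; mL=-1200/9701, mR=-30/109; mL+mR=-3870/9701 → advance -1; mR−mL=-1470/9701 → turn -1·90°
n=2: pose=(5,5,N); sL=120/289, sR=24/85; mL=-192/1445, mR=-12/85; mL+mR=-396/1445 → advance -1; mR−mL=-12/1445 → turn -1·90°
n=3: pose=(5,4,E); sL=30/109, sR=30/101; mL=240/11009, mR=-15/101; mL+mR=-1395/11009 → advance -1; mR−mL=-1875/11009 → turn -1·90°
n=4: pose=(4,4,S); sL=24/65, sR=120/197; mL=3072/12805, mR=-60/197; mL+mR=-828/12805 → advance -1; mR−mL=-6972/12805 → turn -1·90°
n=5: pose=(4,5,W); sL=60/89, sR=60/109; mL=-1200/9701, mR=-30/109; mL+mR=-3870/9701 → advance -1; mR−mL=-1470/9701 → turn -1·90°
n=6: pose=(5,5,N); sL=120/289, sR=24/85; mL=-192/1445, mR=-12/85; mL+mR=-396/1445 → advance -1; mR−mL=-12/1445 → turn -1·90°
n=7: pose=(5,4,E); sL=30/109, sR=30/101; mL=240/11009, mR=-15/101; mL+mR=-1395/11009 → advance -1; mR−mL=-1875/11009 → turn -1·90°

0 24/65 120/197 3072/12805 -60/197 4 4 S
1 60/89 60/109 -1200/9701 -30/109 4 5 W
2 120/289 24/85 -192/1445 -12/85 5 5 N
3 30/109 30/101 240/11009 -15/101 5 4 E
4 24/65 120/197 3072/12805 -60/197 4 4 S
5 60/89 60/109 -1200/9701 -30/109 4 5 W
6 120/289 24/85 -192/1445 -12/85 5 5 N
7 30/109 30/101 240/11009 -15/101 5 4 E
final 4 4 S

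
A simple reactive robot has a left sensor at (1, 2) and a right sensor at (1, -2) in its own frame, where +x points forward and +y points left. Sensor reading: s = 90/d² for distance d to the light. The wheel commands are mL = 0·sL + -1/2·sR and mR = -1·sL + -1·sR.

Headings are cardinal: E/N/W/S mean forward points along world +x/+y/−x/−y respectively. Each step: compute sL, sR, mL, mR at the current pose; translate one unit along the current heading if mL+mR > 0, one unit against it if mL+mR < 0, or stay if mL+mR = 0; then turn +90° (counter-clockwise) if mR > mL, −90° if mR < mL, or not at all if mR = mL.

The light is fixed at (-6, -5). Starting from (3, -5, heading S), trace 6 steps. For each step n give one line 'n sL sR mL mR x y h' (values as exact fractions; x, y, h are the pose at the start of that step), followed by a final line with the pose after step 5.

n=0: pose=(3,-5,S); sL=45/61, sR=9/5; mL=-9/10, mR=-774/305; mL+mR=-2097/610 → advance -1; mR−mL=-999/610 → turn -1·90°
n=1: pose=(3,-4,W); sL=18/13, sR=90/73; mL=-45/73, mR=-2484/949; mL+mR=-3069/949 → advance -1; mR−mL=-1899/949 → turn -1·90°
n=2: pose=(4,-4,N); sL=45/34, sR=45/74; mL=-45/148, mR=-1215/629; mL+mR=-5625/2516 → advance -1; mR−mL=-4095/2516 → turn -1·90°
n=3: pose=(4,-5,E); sL=18/25, sR=18/25; mL=-9/25, mR=-36/25; mL+mR=-9/5 → advance -1; mR−mL=-27/25 → turn -1·90°
n=4: pose=(3,-5,S); sL=45/61, sR=9/5; mL=-9/10, mR=-774/305; mL+mR=-2097/610 → advance -1; mR−mL=-999/610 → turn -1·90°
n=5: pose=(3,-4,W); sL=18/13, sR=90/73; mL=-45/73, mR=-2484/949; mL+mR=-3069/949 → advance -1; mR−mL=-1899/949 → turn -1·90°

0 45/61 9/5 -9/10 -774/305 3 -5 S
1 18/13 90/73 -45/73 -2484/949 3 -4 W
2 45/34 45/74 -45/148 -1215/629 4 -4 N
3 18/25 18/25 -9/25 -36/25 4 -5 E
4 45/61 9/5 -9/10 -774/305 3 -5 S
5 18/13 90/73 -45/73 -2484/949 3 -4 W
final 4 -4 N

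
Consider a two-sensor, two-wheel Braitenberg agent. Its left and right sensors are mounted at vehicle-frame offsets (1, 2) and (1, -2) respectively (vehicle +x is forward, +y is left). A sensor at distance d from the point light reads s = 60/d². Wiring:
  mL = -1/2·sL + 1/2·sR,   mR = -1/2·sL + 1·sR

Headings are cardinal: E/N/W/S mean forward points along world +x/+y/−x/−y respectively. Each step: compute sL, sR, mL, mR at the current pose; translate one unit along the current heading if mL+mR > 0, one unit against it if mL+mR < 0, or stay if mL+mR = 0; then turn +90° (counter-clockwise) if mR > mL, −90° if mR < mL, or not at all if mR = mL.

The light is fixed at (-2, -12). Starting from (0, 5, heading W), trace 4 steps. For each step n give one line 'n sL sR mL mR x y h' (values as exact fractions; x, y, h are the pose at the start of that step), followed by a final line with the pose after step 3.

n=0: pose=(0,5,W); sL=30/113, sR=30/181; mL=-1020/20453, mR=675/20453; mL+mR=-345/20453 → advance -1; mR−mL=15/181 → turn +1·90°
n=1: pose=(1,5,S); sL=60/281, sR=60/257; mL=720/72217, mR=9150/72217; mL+mR=9870/72217 → advance +1; mR−mL=30/257 → turn +1·90°
n=2: pose=(1,4,E); sL=3/17, sR=15/53; mL=48/901, mR=351/1802; mL+mR=447/1802 → advance +1; mR−mL=15/106 → turn +1·90°
n=3: pose=(2,4,N); sL=60/293, sR=12/65; mL=-192/19045, mR=1566/19045; mL+mR=1374/19045 → advance +1; mR−mL=6/65 → turn +1·90°

0 30/113 30/181 -1020/20453 675/20453 0 5 W
1 60/281 60/257 720/72217 9150/72217 1 5 S
2 3/17 15/53 48/901 351/1802 1 4 E
3 60/293 12/65 -192/19045 1566/19045 2 4 N
final 2 5 W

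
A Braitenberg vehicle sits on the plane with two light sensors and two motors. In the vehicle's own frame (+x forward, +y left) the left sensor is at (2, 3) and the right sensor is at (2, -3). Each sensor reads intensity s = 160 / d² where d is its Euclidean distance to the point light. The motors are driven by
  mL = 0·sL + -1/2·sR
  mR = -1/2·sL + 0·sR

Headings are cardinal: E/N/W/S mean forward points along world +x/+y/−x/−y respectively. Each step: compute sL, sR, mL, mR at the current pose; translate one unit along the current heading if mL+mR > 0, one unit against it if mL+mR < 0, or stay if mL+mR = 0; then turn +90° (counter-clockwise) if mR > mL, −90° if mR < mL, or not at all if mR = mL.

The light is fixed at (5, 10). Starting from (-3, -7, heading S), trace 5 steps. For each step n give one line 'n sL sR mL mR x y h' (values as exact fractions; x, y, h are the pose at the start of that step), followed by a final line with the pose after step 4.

0 80/193 80/241 -40/241 -40/193 -3 -7 S
1 160/461 160/269 -80/269 -80/461 -3 -6 W
2 8/17 20/53 -10/53 -4/17 -2 -6 S
3 32/81 32/45 -16/45 -16/81 -2 -5 W
4 80/149 16/37 -8/37 -40/149 -1 -5 S
final -1 -4 W

n=0: pose=(-3,-7,S); sL=80/193, sR=80/241; mL=-40/241, mR=-40/193; mL+mR=-17360/46513 → advance -1; mR−mL=-1920/46513 → turn -1·90°
n=1: pose=(-3,-6,W); sL=160/461, sR=160/269; mL=-80/269, mR=-80/461; mL+mR=-58400/124009 → advance -1; mR−mL=15360/124009 → turn +1·90°
n=2: pose=(-2,-6,S); sL=8/17, sR=20/53; mL=-10/53, mR=-4/17; mL+mR=-382/901 → advance -1; mR−mL=-42/901 → turn -1·90°
n=3: pose=(-2,-5,W); sL=32/81, sR=32/45; mL=-16/45, mR=-16/81; mL+mR=-224/405 → advance -1; mR−mL=64/405 → turn +1·90°
n=4: pose=(-1,-5,S); sL=80/149, sR=16/37; mL=-8/37, mR=-40/149; mL+mR=-2672/5513 → advance -1; mR−mL=-288/5513 → turn -1·90°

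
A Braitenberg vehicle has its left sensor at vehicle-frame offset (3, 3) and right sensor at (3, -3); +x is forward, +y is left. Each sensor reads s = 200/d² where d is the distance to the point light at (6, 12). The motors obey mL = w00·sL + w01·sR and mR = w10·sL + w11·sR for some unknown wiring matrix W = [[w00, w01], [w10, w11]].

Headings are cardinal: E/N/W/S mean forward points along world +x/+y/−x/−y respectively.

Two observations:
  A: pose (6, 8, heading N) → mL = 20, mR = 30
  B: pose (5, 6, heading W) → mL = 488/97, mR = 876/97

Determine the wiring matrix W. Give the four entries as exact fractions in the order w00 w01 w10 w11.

obs A: pose=(6,8,N) → sL=20, sR=20, mL=20, mR=30
obs B: pose=(5,6,W) → sL=200/97, sR=8, mL=488/97, mR=876/97
sensor matrix S = [[20, 20], [200/97, 8]]; det S = 11520/97
solve [mL_A; mL_B] = S·[w00; w01] and [mR_A; mR_B] = S·[w10; w11]:
  w00 = 1/2, w01 = 1/2, w10 = 1/2, w11 = 1

1/2 1/2 1/2 1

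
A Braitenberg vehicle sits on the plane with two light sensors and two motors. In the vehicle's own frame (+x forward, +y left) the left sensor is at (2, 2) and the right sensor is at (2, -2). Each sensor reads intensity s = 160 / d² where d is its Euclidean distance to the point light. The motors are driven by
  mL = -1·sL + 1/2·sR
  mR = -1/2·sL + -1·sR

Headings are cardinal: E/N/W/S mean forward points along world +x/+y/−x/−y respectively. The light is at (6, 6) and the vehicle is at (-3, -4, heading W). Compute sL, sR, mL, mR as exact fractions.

left sensor world pos  = (-5, -6); dL² = 265
right sensor world pos = (-5, -2); dR² = 185
sL = 160/265 = 32/53
sR = 160/185 = 32/37
mL = -1·sL + 1/2·sR = -336/1961
mR = -1/2·sL + -1·sR = -2288/1961

32/53 32/37 -336/1961 -2288/1961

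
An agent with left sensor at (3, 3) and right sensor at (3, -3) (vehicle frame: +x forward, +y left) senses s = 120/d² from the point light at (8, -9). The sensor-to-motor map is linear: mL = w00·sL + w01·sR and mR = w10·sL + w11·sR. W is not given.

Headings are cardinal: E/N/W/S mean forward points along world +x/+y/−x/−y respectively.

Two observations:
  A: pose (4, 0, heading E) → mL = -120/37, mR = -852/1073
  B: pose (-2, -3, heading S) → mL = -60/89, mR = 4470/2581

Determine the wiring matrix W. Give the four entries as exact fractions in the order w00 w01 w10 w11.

0 -1 1 -1/2

obs A: pose=(4,0,E) → sL=24/29, sR=120/37, mL=-120/37, mR=-852/1073
obs B: pose=(-2,-3,S) → sL=60/29, sR=60/89, mL=-60/89, mR=4470/2581
sensor matrix S = [[24/29, 120/37], [60/29, 60/89]]; det S = -587520/95497
solve [mL_A; mL_B] = S·[w00; w01] and [mR_A; mR_B] = S·[w10; w11]:
  w00 = 0, w01 = -1, w10 = 1, w11 = -1/2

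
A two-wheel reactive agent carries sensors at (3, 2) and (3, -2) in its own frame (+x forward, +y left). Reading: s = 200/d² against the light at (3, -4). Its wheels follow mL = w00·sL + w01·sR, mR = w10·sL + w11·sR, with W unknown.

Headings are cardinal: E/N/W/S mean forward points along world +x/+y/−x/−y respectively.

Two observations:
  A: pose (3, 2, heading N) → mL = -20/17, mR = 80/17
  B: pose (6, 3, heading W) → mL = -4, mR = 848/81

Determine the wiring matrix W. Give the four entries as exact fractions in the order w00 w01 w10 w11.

obs A: pose=(3,2,N) → sL=40/17, sR=40/17, mL=-20/17, mR=80/17
obs B: pose=(6,3,W) → sL=8, sR=200/81, mL=-4, mR=848/81
sensor matrix S = [[40/17, 40/17], [8, 200/81]]; det S = -17920/1377
solve [mL_A; mL_B] = S·[w00; w01] and [mR_A; mR_B] = S·[w10; w11]:
  w00 = -1/2, w01 = 0, w10 = 1, w11 = 1

-1/2 0 1 1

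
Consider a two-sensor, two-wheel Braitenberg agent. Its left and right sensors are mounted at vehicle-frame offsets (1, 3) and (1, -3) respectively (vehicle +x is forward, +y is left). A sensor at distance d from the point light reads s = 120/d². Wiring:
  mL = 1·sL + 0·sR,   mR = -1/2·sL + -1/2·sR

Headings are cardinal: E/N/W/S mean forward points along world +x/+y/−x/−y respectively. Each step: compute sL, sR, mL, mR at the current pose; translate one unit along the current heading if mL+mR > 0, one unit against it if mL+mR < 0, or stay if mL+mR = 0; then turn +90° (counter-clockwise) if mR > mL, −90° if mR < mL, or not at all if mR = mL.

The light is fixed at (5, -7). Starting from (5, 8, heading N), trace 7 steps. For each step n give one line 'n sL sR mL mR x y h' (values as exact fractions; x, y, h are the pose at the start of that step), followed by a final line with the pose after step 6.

0 24/53 24/53 24/53 -24/53 5 8 N
1 24/65 24/29 24/65 -1128/1885 5 8 E
2 3/5 30/53 3/5 -309/530 4 8 S
3 24/25 120/293 24/25 -5016/7325 4 7 W
4 12/25 60/113 12/25 -1428/2825 3 7 N
5 120/257 120/101 120/257 -21480/25957 3 6 E
6 5/6 2/3 5/6 -3/4 2 6 S
final 2 5 W

n=0: pose=(5,8,N); sL=24/53, sR=24/53; mL=24/53, mR=-24/53; mL+mR=0 → advance +0; mR−mL=-48/53 → turn -1·90°
n=1: pose=(5,8,E); sL=24/65, sR=24/29; mL=24/65, mR=-1128/1885; mL+mR=-432/1885 → advance -1; mR−mL=-1824/1885 → turn -1·90°
n=2: pose=(4,8,S); sL=3/5, sR=30/53; mL=3/5, mR=-309/530; mL+mR=9/530 → advance +1; mR−mL=-627/530 → turn -1·90°
n=3: pose=(4,7,W); sL=24/25, sR=120/293; mL=24/25, mR=-5016/7325; mL+mR=2016/7325 → advance +1; mR−mL=-12048/7325 → turn -1·90°
n=4: pose=(3,7,N); sL=12/25, sR=60/113; mL=12/25, mR=-1428/2825; mL+mR=-72/2825 → advance -1; mR−mL=-2784/2825 → turn -1·90°
n=5: pose=(3,6,E); sL=120/257, sR=120/101; mL=120/257, mR=-21480/25957; mL+mR=-9360/25957 → advance -1; mR−mL=-33600/25957 → turn -1·90°
n=6: pose=(2,6,S); sL=5/6, sR=2/3; mL=5/6, mR=-3/4; mL+mR=1/12 → advance +1; mR−mL=-19/12 → turn -1·90°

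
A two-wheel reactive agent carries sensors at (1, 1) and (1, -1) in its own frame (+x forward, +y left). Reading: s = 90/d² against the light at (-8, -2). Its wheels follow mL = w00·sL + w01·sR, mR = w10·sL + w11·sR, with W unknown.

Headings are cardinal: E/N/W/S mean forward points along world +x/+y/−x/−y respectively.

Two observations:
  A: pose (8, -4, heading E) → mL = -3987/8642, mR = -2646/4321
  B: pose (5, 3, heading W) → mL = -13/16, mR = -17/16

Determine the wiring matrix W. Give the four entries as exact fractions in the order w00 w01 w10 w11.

-1 -1/2 -1 -1

obs A: pose=(8,-4,E) → sL=9/29, sR=45/149, mL=-3987/8642, mR=-2646/4321
obs B: pose=(5,3,W) → sL=9/16, sR=1/2, mL=-13/16, mR=-17/16
sensor matrix S = [[9/29, 45/149], [9/16, 1/2]]; det S = -1017/69136
solve [mL_A; mL_B] = S·[w00; w01] and [mR_A; mR_B] = S·[w10; w11]:
  w00 = -1, w01 = -1/2, w10 = -1, w11 = -1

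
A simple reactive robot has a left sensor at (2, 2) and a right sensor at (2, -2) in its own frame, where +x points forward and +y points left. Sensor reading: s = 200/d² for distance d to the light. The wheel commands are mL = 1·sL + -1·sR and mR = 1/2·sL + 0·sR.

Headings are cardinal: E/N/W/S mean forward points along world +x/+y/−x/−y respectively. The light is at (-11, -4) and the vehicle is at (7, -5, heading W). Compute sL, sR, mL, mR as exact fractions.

40/53 200/257 -320/13621 20/53

left sensor world pos  = (5, -7); dL² = 265
right sensor world pos = (5, -3); dR² = 257
sL = 200/265 = 40/53
sR = 200/257 = 200/257
mL = 1·sL + -1·sR = -320/13621
mR = 1/2·sL + 0·sR = 20/53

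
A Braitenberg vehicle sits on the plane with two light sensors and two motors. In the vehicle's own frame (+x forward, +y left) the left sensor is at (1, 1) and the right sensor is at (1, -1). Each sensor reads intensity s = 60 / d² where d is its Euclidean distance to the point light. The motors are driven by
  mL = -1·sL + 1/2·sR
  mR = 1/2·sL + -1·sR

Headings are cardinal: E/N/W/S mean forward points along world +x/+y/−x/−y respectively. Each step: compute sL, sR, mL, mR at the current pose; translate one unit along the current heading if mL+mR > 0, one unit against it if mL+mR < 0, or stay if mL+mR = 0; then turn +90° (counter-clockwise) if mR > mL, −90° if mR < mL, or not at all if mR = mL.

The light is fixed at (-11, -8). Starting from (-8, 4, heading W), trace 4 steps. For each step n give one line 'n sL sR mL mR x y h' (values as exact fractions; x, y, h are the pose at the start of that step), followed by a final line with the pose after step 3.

0 12/25 60/173 -1326/4325 -462/4325 -8 4 W
1 30/73 6/13 -171/949 -243/949 -7 4 S
2 20/51 12/41 -514/2091 -202/2091 -7 5 W
3 1/3 3/8 -7/48 -5/24 -6 5 S
final -6 6 W

n=0: pose=(-8,4,W); sL=12/25, sR=60/173; mL=-1326/4325, mR=-462/4325; mL+mR=-1788/4325 → advance -1; mR−mL=864/4325 → turn +1·90°
n=1: pose=(-7,4,S); sL=30/73, sR=6/13; mL=-171/949, mR=-243/949; mL+mR=-414/949 → advance -1; mR−mL=-72/949 → turn -1·90°
n=2: pose=(-7,5,W); sL=20/51, sR=12/41; mL=-514/2091, mR=-202/2091; mL+mR=-716/2091 → advance -1; mR−mL=104/697 → turn +1·90°
n=3: pose=(-6,5,S); sL=1/3, sR=3/8; mL=-7/48, mR=-5/24; mL+mR=-17/48 → advance -1; mR−mL=-1/16 → turn -1·90°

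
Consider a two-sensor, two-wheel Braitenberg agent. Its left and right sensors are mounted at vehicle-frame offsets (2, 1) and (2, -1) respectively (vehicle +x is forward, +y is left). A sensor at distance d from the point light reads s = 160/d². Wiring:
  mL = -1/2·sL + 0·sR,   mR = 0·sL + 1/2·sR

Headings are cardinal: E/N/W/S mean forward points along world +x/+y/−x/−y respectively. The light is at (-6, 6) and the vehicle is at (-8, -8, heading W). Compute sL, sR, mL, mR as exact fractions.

160/241 32/37 -80/241 16/37

left sensor world pos  = (-10, -9); dL² = 241
right sensor world pos = (-10, -7); dR² = 185
sL = 160/241 = 160/241
sR = 160/185 = 32/37
mL = -1/2·sL + 0·sR = -80/241
mR = 0·sL + 1/2·sR = 16/37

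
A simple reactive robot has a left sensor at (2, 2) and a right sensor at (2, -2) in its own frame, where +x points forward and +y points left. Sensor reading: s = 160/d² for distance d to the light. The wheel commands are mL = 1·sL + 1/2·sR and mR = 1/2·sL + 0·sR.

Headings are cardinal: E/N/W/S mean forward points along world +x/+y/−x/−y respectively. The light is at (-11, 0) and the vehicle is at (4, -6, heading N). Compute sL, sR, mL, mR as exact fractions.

left sensor world pos  = (2, -4); dL² = 185
right sensor world pos = (6, -4); dR² = 305
sL = 160/185 = 32/37
sR = 160/305 = 32/61
mL = 1·sL + 1/2·sR = 2544/2257
mR = 1/2·sL + 0·sR = 16/37

32/37 32/61 2544/2257 16/37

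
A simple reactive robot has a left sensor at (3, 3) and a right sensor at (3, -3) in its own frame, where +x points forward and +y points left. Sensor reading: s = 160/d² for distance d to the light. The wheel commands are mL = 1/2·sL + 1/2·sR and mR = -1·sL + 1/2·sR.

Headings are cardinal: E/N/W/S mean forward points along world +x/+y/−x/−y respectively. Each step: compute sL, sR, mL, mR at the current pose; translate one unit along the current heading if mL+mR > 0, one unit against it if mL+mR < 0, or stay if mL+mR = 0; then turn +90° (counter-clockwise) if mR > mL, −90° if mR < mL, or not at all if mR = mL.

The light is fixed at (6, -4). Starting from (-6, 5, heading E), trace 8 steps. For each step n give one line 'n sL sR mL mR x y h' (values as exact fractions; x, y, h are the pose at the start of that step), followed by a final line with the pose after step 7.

0 32/45 160/117 608/585 -16/585 -6 5 E
1 8/5 20/29 166/145 -182/145 -5 5 S
2 32/49 32/73 1952/3577 -1552/3577 -5 6 W
3 80/197 16/25 2576/4925 -424/4925 -6 6 N
4 160/277 32/29 6752/8033 -208/8033 -6 7 E
5 5/4 8/13 97/104 -49/52 -5 7 S
6 160/277 160/421 55840/116617 -45200/116617 -5 8 W
7 16/45 80/153 112/255 -8/85 -6 8 N
final -6 9 E

n=0: pose=(-6,5,E); sL=32/45, sR=160/117; mL=608/585, mR=-16/585; mL+mR=592/585 → advance +1; mR−mL=-16/15 → turn -1·90°
n=1: pose=(-5,5,S); sL=8/5, sR=20/29; mL=166/145, mR=-182/145; mL+mR=-16/145 → advance -1; mR−mL=-12/5 → turn -1·90°
n=2: pose=(-5,6,W); sL=32/49, sR=32/73; mL=1952/3577, mR=-1552/3577; mL+mR=400/3577 → advance +1; mR−mL=-48/49 → turn -1·90°
n=3: pose=(-6,6,N); sL=80/197, sR=16/25; mL=2576/4925, mR=-424/4925; mL+mR=2152/4925 → advance +1; mR−mL=-120/197 → turn -1·90°
n=4: pose=(-6,7,E); sL=160/277, sR=32/29; mL=6752/8033, mR=-208/8033; mL+mR=6544/8033 → advance +1; mR−mL=-240/277 → turn -1·90°
n=5: pose=(-5,7,S); sL=5/4, sR=8/13; mL=97/104, mR=-49/52; mL+mR=-1/104 → advance -1; mR−mL=-15/8 → turn -1·90°
n=6: pose=(-5,8,W); sL=160/277, sR=160/421; mL=55840/116617, mR=-45200/116617; mL+mR=10640/116617 → advance +1; mR−mL=-240/277 → turn -1·90°
n=7: pose=(-6,8,N); sL=16/45, sR=80/153; mL=112/255, mR=-8/85; mL+mR=88/255 → advance +1; mR−mL=-8/15 → turn -1·90°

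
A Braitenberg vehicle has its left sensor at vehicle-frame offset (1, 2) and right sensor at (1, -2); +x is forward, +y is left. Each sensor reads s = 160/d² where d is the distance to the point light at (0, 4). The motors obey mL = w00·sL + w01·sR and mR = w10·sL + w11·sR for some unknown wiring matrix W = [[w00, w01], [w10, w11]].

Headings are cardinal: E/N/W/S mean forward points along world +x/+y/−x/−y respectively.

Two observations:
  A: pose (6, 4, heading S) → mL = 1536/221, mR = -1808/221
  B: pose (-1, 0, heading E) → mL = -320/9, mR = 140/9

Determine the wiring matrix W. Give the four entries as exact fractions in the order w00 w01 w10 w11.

obs A: pose=(6,4,S) → sL=32/13, sR=160/17, mL=1536/221, mR=-1808/221
obs B: pose=(-1,0,E) → sL=40, sR=40/9, mL=-320/9, mR=140/9
sensor matrix S = [[32/13, 160/17], [40, 40/9]]; det S = -727040/1989
solve [mL_A; mL_B] = S·[w00; w01] and [mR_A; mR_B] = S·[w10; w11]:
  w00 = -1, w01 = 1, w10 = 1/2, w11 = -1

-1 1 1/2 -1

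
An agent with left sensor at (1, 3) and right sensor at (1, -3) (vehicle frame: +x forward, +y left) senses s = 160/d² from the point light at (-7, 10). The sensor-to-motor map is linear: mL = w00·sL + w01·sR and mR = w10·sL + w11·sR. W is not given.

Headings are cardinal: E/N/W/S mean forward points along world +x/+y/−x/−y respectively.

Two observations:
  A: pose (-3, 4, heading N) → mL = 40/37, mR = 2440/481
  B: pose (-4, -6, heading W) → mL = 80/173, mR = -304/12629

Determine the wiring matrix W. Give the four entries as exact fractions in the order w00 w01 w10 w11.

obs A: pose=(-3,4,N) → sL=80/13, sR=80/37, mL=40/37, mR=2440/481
obs B: pose=(-4,-6,W) → sL=32/73, sR=160/173, mL=80/173, mR=-304/12629
sensor matrix S = [[80/13, 80/37], [32/73, 160/173]]; det S = 28815360/6074549
solve [mL_A; mL_B] = S·[w00; w01] and [mR_A; mR_B] = S·[w10; w11]:
  w00 = 0, w01 = 1/2, w10 = 1, w11 = -1/2

0 1/2 1 -1/2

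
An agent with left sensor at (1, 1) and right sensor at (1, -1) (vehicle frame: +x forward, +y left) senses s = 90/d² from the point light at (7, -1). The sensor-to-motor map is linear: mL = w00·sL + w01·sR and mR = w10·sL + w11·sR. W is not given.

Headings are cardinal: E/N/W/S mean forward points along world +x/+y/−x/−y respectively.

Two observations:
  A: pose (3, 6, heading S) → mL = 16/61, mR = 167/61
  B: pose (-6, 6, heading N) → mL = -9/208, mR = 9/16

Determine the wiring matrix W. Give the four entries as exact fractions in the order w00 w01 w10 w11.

1/2 -1/2 1 1/2

obs A: pose=(3,6,S) → sL=2, sR=90/61, mL=16/61, mR=167/61
obs B: pose=(-6,6,N) → sL=9/26, sR=45/104, mL=-9/208, mR=9/16
sensor matrix S = [[2, 90/61], [9/26, 45/104]]; det S = 1125/3172
solve [mL_A; mL_B] = S·[w00; w01] and [mR_A; mR_B] = S·[w10; w11]:
  w00 = 1/2, w01 = -1/2, w10 = 1, w11 = 1/2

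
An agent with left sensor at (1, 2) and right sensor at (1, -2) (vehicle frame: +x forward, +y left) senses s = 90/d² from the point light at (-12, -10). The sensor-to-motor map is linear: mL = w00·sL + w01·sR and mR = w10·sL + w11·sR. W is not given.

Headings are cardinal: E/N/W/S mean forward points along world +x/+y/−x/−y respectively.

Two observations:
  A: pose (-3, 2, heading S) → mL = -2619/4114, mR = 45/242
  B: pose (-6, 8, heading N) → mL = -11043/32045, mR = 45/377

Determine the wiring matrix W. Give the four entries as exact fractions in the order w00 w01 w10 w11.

obs A: pose=(-3,2,S) → sL=45/121, sR=9/17, mL=-2619/4114, mR=45/242
obs B: pose=(-6,8,N) → sL=90/377, sR=18/85, mL=-11043/32045, mR=45/377
sensor matrix S = [[45/121, 9/17], [90/377, 18/85]]; det S = -36936/775489
solve [mL_A; mL_B] = S·[w00; w01] and [mR_A; mR_B] = S·[w10; w11]:
  w00 = -1, w01 = -1/2, w10 = 1/2, w11 = 0

-1 -1/2 1/2 0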